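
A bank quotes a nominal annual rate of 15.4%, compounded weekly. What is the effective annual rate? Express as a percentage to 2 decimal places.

One year is 52 periods at 0.00296154 each: (1 + 0.00296154)^52 ≈ 1.166225.
EAR = 1.166225 − 1 ≈ 16.62254%.

16.62%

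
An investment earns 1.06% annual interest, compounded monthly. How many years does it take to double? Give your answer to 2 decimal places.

65.42 years

(1 + 0.000883333)^(12t) = 2.
12t = ln 2 / ln(1 + 0.000883333) ≈ 0.69315/0.000882943 ≈ 785.0414.
t ≈ 65.4201.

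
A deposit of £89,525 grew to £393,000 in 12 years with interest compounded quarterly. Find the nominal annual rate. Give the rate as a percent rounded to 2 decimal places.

The 48-period growth factor is 393,000/89,525 = 4.38984.
r/4 = 4.38984^(1/48) − 1 ≈ 0.0312984, so r ≈ 4·0.0312984 = 12.51935%.

12.52%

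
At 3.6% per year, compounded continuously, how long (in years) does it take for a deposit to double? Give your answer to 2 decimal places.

19.25 years

e^(0.036t) = 2, so 0.036t = ln 2 ≈ 0.69315.
t ≈ 0.69315/0.036 ≈ 19.2541.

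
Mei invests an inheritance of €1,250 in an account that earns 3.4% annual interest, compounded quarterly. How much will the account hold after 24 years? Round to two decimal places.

Periodic rate = 3.4%/4 = 0.0085; periods = 4·24 = 96.
A = 1,250·(1 + 0.0085)^96 ≈ 1,250·2.253650909 ≈ 2,817.0636.

€2,817.06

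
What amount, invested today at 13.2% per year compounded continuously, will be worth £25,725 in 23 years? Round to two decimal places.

P = A·e^(−rt) = 25,725·e^(−3.036).
e^(−3.036) ≈ 0.048026612242, so P ≈ 1,235.4846.

£1,235.48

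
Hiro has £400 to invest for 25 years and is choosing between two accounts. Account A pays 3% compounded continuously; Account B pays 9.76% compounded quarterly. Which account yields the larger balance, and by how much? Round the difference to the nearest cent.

Account A growth factor: e^(0.03·25) = e^0.75 ≈ 2.11700002; balance ≈ 846.8000.
Account B growth factor: (1 + 0.0244)^100 ≈ 11.14184159; balance ≈ 4,456.7366.
Account B is larger by 3,609.9366.

Account B, by £3,609.94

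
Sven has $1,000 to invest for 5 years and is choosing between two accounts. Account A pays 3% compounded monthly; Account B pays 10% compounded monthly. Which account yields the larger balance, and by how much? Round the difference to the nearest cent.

A: (1 + 0.0025)^60 ≈ 1.161616782, so 1,000 × 1.161616782 ≈ 1,161.6168.
B: (1 + 0.1/12)^60 ≈ 1.645308935, so 1,000 × 1.645308935 ≈ 1,645.3089.
Difference ≈ 483.6922 in favor of B.

Account B, by $483.69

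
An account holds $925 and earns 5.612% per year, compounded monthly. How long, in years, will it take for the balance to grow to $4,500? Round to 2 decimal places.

(1 + 0.00467667)^(12t) = 4,500/925 = 4.8649.
12t·ln(1 + 0.00467667) = ln(4.8649); 12t = 1.582/0.00466577 ≈ 339.0739.
t ≈ 28.2562 years.

28.26 years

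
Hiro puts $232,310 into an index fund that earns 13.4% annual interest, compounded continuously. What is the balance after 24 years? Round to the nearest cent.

$5,791,071.92

A = P·e^(rt) = 232,310·e^(0.134·24) = 232,310·e^3.216.
e^3.216 ≈ 24.92820765887, so A ≈ 5,791,071.9212.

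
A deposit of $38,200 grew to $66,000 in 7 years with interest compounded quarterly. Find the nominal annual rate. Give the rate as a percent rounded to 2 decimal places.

The 28-period growth factor is 66,000/38,200 = 1.72775.
r/4 = 1.72775^(1/28) − 1 ≈ 0.0197212, so r ≈ 4·0.0197212 = 7.88848%.

7.89%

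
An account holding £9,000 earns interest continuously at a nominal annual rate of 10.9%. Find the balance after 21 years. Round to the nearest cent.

£88,785.61

A = P·e^(rt) = 9,000·e^(0.109·21) = 9,000·e^2.289.
e^2.289 ≈ 9.8650676793, so A ≈ 88,785.6091.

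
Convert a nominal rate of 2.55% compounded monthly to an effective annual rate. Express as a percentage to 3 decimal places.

2.580%

EAR = (1 + 2.55%/12)^12 − 1 = (1 + 0.002125)^12 − 1.
(1 + 0.002125)^12 ≈ 1.0258, so EAR ≈ 2.58002%.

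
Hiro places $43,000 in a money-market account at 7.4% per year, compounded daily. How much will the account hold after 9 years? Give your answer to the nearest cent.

Periodic rate = 7.4%/365 = 0.00020274; periods = 365·9 = 3285.
A = 43,000·(1 + 0.074/365)^3285 ≈ 43,000·1.9463045982 ≈ 83,691.0977.

$83,691.10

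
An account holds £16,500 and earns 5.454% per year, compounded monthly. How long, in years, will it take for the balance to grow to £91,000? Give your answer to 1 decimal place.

We need (1 + 0.004545)^(12t) = 5.5152, so 12t = ln 5.5152 / ln 1.004545 ≈ 376.5405.
t ≈ 376.5405/12 = 31.3784 years.

31.4 years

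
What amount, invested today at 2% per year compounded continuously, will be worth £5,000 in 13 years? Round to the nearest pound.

P = A·e^(−rt) = 5,000·e^(−0.26).
e^(−0.26) ≈ 0.7710515858, so P ≈ 3,855.2579.

£3,855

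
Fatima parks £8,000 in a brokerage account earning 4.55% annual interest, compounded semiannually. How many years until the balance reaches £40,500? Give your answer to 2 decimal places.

36.05 years

(1 + 0.02275)^(2t) = 40,500/8,000 = 5.0625.
2t·ln(1 + 0.02275) = ln(5.0625); 2t = 1.6219/0.0224951 ≈ 72.0985.
t ≈ 36.0492 years.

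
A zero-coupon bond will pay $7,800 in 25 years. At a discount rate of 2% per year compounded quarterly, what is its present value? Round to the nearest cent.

Periodic rate = 2%/4 = 0.005; 100 periods.
P = 7,800/(1 + 0.005)^100 ≈ 7,800/1.646668492 ≈ 4,736.8369.

$4,736.84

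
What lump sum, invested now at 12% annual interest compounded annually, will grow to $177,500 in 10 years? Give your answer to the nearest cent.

$57,150.25

Growth factor = (1 + 0.12)^10 ≈ 3.10584820834.
P = 177,500/3.10584820834 ≈ 57,150.2495.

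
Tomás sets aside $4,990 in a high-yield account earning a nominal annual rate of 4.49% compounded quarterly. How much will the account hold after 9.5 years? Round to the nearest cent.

$7,626.35

Growth factor = (1 + 0.011225)^38 ≈ 1.528327123.
A ≈ 4,990 × 1.528327123 ≈ 7,626.3523.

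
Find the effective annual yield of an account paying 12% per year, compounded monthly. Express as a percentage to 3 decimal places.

12.683%

One year is 12 periods at 0.01 each: (1 + 0.01)^12 ≈ 1.126825.
EAR = 1.126825 − 1 ≈ 12.68250%.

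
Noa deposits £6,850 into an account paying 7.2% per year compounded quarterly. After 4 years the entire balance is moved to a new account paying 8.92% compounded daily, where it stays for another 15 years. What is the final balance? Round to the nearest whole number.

£34,727

Phase 1: 6,850·(1 + 0.018)^16 ≈ 9,112.8667.
Phase 2: 9,112.8667·(1 + 0.0892/365)^5475 ≈ 34,727.2220.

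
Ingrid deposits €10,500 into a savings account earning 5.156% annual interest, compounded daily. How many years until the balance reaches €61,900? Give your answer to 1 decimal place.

34.4 years

We need (1 + 0.00014126)^(365t) = 5.8952, so 365t = ln 5.8952 / ln 1.000141 ≈ 12560.2916.
t ≈ 12560.2916/365 = 34.4118 years.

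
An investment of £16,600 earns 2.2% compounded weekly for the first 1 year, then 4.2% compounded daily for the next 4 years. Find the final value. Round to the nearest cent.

£20,073.26

After 1 years at 2.2%: 16,600 × 1.0222390285 ≈ 16,969.1679.
Then 4 years at 4.2%: 16,969.1679 × 1.1829251776 ≈ 20,073.2559.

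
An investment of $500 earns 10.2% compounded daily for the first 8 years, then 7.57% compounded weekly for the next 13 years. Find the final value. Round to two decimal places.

$3,022.62

After 8 years at 10.2%: 500 × 2.2611782 ≈ 1,130.5891.
Then 13 years at 7.57%: 1,130.5891 × 2.673489059 ≈ 3,022.6176.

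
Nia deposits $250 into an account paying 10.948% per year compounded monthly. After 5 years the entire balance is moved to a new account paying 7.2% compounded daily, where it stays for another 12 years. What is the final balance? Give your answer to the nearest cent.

Phase 1: 250·(1 + 0.10948/12)^60 ≈ 431.1168.
Phase 2: 431.1168·(1 + 0.072/365)^4380 ≈ 1,022.7944.

$1,022.79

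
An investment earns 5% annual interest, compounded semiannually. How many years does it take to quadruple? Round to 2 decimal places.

(1 + 0.025)^(2t) = 4.
2t = ln 4 / ln(1 + 0.025) ≈ 1.3863/0.0246926 ≈ 56.1421.
t ≈ 28.0710.

28.07 years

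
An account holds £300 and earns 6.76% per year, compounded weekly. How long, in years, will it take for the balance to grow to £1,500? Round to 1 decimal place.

23.8 years

We need (1 + 0.0013)^(52t) = 5, so 52t = ln 5 / ln 1.0013 ≈ 1238.8337.
t ≈ 1238.8337/52 = 23.8237 years.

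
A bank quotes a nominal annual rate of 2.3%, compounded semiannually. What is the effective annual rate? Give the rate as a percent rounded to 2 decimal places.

One year is 2 periods at 0.0115 each: (1 + 0.0115)^2 ≈ 1.023132.
EAR = 1.023132 − 1 ≈ 2.31323%.

2.31%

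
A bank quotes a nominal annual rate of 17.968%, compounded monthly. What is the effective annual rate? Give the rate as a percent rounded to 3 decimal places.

19.524%

One year is 12 periods at 0.0149733 each: (1 + 0.0149733)^12 ≈ 1.195241.
EAR = 1.195241 − 1 ≈ 19.52413%.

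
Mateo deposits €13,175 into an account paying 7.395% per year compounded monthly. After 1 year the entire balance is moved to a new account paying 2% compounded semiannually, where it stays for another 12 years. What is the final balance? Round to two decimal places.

€18,008.65

Phase 1: 13,175·(1 + 0.0061625)^12 ≈ 14,183.0015.
Phase 2: 14,183.0015·(1 + 0.01)^24 ≈ 18,008.6484.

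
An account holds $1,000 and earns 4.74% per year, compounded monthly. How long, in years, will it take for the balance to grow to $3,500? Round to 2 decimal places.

(1 + 0.00395)^(12t) = 3,500/1,000 = 3.5.
12t·ln(1 + 0.00395) = ln(3.5); 12t = 1.2528/0.00394222 ≈ 317.7812.
t ≈ 26.4818 years.

26.48 years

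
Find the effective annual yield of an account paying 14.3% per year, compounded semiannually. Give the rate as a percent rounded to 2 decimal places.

14.81%

One year is 2 periods at 0.0715 each: (1 + 0.0715)^2 ≈ 1.148112.
EAR = 1.148112 − 1 ≈ 14.81122%.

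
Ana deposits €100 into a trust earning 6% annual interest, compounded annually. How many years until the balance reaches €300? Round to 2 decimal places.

18.85 years

(1 + 0.06)^t = 300/100 = 3.
t·ln(1 + 0.06) = ln(3); t = 1.0986/0.0582689 ≈ 18.8542.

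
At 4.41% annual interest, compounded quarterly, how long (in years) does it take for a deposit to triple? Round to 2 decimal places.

(1 + 0.011025)^(4t) = 3.
4t = ln 3 / ln(1 + 0.011025) ≈ 1.0986/0.0109647 ≈ 100.1957.
t ≈ 25.0489.

25.05 years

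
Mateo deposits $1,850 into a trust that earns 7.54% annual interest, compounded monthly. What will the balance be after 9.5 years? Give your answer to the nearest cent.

Growth factor = (1 + 0.0754/12)^114 ≈ 2.042264021.
A ≈ 1,850 × 2.042264021 ≈ 3,778.1884.

$3,778.19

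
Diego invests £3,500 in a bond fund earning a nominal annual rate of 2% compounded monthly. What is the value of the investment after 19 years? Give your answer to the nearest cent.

Growth factor = (1 + 0.02/12)^228 ≈ 1.46182212.
A ≈ 3,500 × 1.46182212 ≈ 5,116.3774.

£5,116.38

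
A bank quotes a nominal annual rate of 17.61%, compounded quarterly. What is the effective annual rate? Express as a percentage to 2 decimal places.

One year is 4 periods at 0.044025 each: (1 + 0.044025)^4 ≈ 1.188074.
EAR = 1.188074 − 1 ≈ 18.80743%.

18.81%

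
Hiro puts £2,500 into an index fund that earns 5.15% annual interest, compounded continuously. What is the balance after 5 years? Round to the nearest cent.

£3,234.23

A = P·e^(rt) = 2,500·e^(0.0515·5) = 2,500·e^0.2575.
e^0.2575 ≈ 1.293691811, so A ≈ 3,234.2295.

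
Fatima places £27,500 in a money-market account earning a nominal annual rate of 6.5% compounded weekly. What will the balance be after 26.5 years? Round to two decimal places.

Periodic rate = 6.5%/52 = 0.00125; periods = 52·26.5 = 1378.
A = 27,500·(1 + 0.00125)^1378 ≈ 27,500·5.59248836433 ≈ 153,793.4300.

£153,793.43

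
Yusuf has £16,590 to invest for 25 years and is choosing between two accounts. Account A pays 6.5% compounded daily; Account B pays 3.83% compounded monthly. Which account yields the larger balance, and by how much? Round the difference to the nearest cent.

Account A growth factor: (1 + 0.065/365)^9125 ≈ 5.0776843721; balance ≈ 84,238.7837.
Account B growth factor: (1 + 0.0383/12)^300 ≈ 2.6012061286; balance ≈ 43,154.0097.
Account A is larger by 41,084.7741.

Account A, by £41,084.77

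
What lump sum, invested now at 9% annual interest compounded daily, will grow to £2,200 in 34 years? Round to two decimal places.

Growth factor = (1 + 0.09/365)^12410 ≈ 21.31951396.
P = 2,200/21.31951396 ≈ 103.1918.

£103.19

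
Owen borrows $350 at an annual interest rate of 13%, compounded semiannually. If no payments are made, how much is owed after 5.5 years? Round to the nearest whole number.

$700

Periodic rate = 13%/2 = 0.065; periods = 2·5.5 = 11.
A = 350·(1 + 0.065)^11 ≈ 350·1.9991514 ≈ 699.7030.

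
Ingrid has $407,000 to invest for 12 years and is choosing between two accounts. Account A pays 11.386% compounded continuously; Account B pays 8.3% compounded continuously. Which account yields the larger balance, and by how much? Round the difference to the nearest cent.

Account A growth factor: e^(0.11386·12) = e^1.36632 ≈ 3.920895219301; balance ≈ 1,595,804.3543.
Account B growth factor: e^(0.083·12) = e^0.996 ≈ 2.707430418434; balance ≈ 1,101,924.1803.
Account A is larger by 493,880.1740.

Account A, by $493,880.17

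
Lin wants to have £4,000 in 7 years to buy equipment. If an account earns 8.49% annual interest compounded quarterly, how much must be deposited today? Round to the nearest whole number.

Periodic rate = 8.49%/4 = 0.021225; 28 periods.
P = 4,000/(1 + 0.021225)^28 ≈ 4,000/1.80052959 ≈ 2,221.5686.

£2,222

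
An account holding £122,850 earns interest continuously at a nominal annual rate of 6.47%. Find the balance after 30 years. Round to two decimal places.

£855,737.87

A = P·e^(rt) = 122,850·e^(0.0647·30) = 122,850·e^1.941.
e^1.941 ≈ 6.96571320214, so A ≈ 855,737.8669.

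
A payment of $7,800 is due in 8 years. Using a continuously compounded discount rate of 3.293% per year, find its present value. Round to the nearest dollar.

$5,994

P = A·e^(−rt) = 7,800·e^(−0.26344).
e^(−0.26344) ≈ 0.7684037253, so P ≈ 5,993.5491.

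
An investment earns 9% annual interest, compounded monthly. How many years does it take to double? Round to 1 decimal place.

7.7 years

(1 + 0.0075)^(12t) = 2.
12t = ln 2 / ln(1 + 0.0075) ≈ 0.69315/0.00747201 ≈ 92.7658.
t ≈ 7.7305.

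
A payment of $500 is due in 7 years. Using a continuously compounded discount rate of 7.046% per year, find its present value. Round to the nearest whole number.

$305

P = A·e^(−rt) = 500·e^(−0.49322).
e^(−0.49322) ≈ 0.61065691, so P ≈ 305.3285.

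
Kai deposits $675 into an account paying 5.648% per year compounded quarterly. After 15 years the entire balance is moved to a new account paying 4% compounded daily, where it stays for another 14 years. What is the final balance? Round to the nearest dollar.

Phase 1: 675·(1 + 0.01412)^60 ≈ 1,565.5417.
Phase 2: 1,565.5417·(1 + 0.04/365)^5110 ≈ 2,740.6667.

$2,741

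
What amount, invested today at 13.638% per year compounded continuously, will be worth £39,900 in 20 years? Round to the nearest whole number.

P = A·e^(−rt) = 39,900·e^(−2.7276).
e^(−2.7276) ≈ 0.065376003945, so P ≈ 2,608.5026.

£2,609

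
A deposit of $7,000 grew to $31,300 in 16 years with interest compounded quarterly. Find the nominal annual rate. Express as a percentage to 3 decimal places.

The 64-period growth factor is 31,300/7,000 = 4.47143.
r/4 = 4.47143^(1/64) − 1 ≈ 0.0236777, so r ≈ 4·0.0236777 = 9.47106%.

9.471%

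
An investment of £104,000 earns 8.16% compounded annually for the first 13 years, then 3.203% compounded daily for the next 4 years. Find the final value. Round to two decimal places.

£327,747.61

After 13 years at 8.16%: 104,000 × 2.77246978475 ≈ 288,336.8576.
Then 4 years at 3.203%: 288,336.8576 × 1.13668300775 ≈ 327,747.6066.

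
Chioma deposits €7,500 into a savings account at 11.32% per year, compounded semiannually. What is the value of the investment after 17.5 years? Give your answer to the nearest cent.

€51,514.86

Growth factor = (1 + 0.0566)^35 ≈ 6.8686473955.
A ≈ 7,500 × 6.8686473955 ≈ 51,514.8555.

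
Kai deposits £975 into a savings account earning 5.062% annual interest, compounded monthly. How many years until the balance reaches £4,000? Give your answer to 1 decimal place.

27.9 years

(1 + 0.00421833)^(12t) = 4,000/975 = 4.1026.
12t·ln(1 + 0.00421833) = ln(4.1026); 12t = 1.4116/0.00420946 ≈ 335.3427.
t ≈ 27.9452 years.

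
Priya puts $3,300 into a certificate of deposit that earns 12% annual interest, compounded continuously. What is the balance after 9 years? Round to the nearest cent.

A = P·e^(rt) = 3,300·e^(0.12·9) = 3,300·e^1.08.
e^1.08 ≈ 2.944679551, so A ≈ 9,717.4425.

$9,717.44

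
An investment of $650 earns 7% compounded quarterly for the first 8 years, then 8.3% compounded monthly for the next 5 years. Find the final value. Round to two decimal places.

$1,712.48

Phase 1: 650·(1 + 0.0175)^32 ≈ 1,132.4388.
Phase 2: 1,132.4388·(1 + 0.083/12)^60 ≈ 1,712.4839.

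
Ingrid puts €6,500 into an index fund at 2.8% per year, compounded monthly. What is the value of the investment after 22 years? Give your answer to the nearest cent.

€12,026.16

Periodic rate = 2.8%/12 = 0.00233333; periods = 12·22 = 264.
A = 6,500·(1 + 0.028/12)^264 ≈ 6,500·1.8501791076 ≈ 12,026.1642.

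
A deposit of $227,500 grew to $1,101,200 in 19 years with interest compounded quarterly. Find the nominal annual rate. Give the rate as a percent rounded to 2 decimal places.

The 76-period growth factor is 1,101,200/227,500 = 4.84044.
r/4 = 4.84044^(1/76) − 1 ≈ 0.0209669, so r ≈ 4·0.0209669 = 8.38674%.

8.39%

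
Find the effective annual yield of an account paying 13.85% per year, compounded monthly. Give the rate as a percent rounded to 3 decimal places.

14.764%

One year is 12 periods at 0.0115417 each: (1 + 0.0115417)^12 ≈ 1.147639.
EAR = 1.147639 − 1 ≈ 14.76391%.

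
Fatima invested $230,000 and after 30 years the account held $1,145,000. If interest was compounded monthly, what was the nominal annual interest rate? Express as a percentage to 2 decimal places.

The 360-period growth factor is 1,145,000/230,000 = 4.97826.
r/12 = 4.97826^(1/360) − 1 ≈ 0.00446851, so r ≈ 12·0.00446851 = 5.36221%.

5.36%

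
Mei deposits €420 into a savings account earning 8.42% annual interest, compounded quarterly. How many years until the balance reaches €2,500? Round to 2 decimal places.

21.41 years

We need (1 + 0.02105)^(4t) = 5.9524, so 4t = ln 5.9524 / ln 1.02105 ≈ 85.6295.
t ≈ 85.6295/4 = 21.4074 years.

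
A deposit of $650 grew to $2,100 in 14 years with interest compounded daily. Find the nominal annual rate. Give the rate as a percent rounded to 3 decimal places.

The 5110-period growth factor is 2,100/650 = 3.23077.
r/365 = 3.23077^(1/5110) − 1 ≈ 0.000229521, so r ≈ 365·0.000229521 = 8.37753%.

8.378%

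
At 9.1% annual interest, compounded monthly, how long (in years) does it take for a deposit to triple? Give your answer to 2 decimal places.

(1 + 0.00758333)^(12t) = 3.
12t = ln 3 / ln(1 + 0.00758333) ≈ 1.0986/0.00755472 ≈ 145.4206.
t ≈ 12.1184.

12.12 years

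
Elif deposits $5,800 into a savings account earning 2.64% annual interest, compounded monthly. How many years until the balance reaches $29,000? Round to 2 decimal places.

(1 + 0.0022)^(12t) = 29,000/5,800 = 5.
12t·ln(1 + 0.0022) = ln(5); 12t = 1.6094/0.00219758 ≈ 732.3671.
t ≈ 61.0306 years.

61.03 years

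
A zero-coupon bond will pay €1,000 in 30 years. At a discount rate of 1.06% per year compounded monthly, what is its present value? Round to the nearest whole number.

Growth factor = (1 + 0.0106/12)^360 ≈ 1.37418336.
P = 1,000/1.37418336 ≈ 727.7049.

€728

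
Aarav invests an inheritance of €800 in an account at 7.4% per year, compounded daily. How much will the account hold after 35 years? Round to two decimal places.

Periodic rate = 7.4%/365 = 0.00020274; periods = 365·35 = 12775.
A = 800·(1 + 0.074/365)^12775 ≈ 800·13.326272831 ≈ 10,661.0183.

€10,661.02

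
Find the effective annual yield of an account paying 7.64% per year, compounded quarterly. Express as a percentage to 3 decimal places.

7.862%

One year is 4 periods at 0.0191 each: (1 + 0.0191)^4 ≈ 1.078617.
EAR = 1.078617 − 1 ≈ 7.86169%.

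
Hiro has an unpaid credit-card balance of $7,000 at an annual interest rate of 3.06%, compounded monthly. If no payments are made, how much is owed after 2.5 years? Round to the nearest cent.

Periodic rate = 3.06%/12 = 0.00255; periods = 12·2.5 = 30.
A = 7,000·(1 + 0.00255)^30 ≈ 7,000·1.079397082 ≈ 7,555.7796.

$7,555.78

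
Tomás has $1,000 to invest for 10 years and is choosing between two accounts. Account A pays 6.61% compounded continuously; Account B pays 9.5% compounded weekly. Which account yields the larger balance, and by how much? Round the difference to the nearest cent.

Account B, by $646.74

Account A growth factor: e^(0.0661·10) = e^0.661 ≈ 1.936728094; balance ≈ 1,936.7281.
Account B growth factor: (1 + 0.095/52)^520 ≈ 2.58346951; balance ≈ 2,583.4695.
Account B is larger by 646.7414.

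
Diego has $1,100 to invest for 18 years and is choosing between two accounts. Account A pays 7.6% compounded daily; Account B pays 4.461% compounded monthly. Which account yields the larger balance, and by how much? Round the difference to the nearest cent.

Account A, by $1,867.87

Account A growth factor: (1 + 0.076/365)^6570 ≈ 3.926928617; balance ≈ 4,319.6215.
Account B growth factor: (1 + 0.0037175)^216 ≈ 2.228862019; balance ≈ 2,451.7482.
Account A is larger by 1,867.8733.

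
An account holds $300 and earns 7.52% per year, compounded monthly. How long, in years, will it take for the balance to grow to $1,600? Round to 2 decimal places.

We need (1 + 0.00626667)^(12t) = 5.3333, so 12t = ln 5.3333 / ln 1.006267 ≈ 267.9600.
t ≈ 267.9600/12 = 22.3300 years.

22.33 years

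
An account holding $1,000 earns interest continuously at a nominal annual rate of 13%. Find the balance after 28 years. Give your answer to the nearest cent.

$38,091.84

A = P·e^(rt) = 1,000·e^(0.13·28) = 1,000·e^3.64.
e^3.64 ≈ 38.091836725, so A ≈ 38,091.8367.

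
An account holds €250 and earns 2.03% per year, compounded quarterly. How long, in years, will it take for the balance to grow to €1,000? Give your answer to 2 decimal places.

(1 + 0.005075)^(4t) = 1,000/250 = 4.
4t·ln(1 + 0.005075) = ln(4); 4t = 1.3863/0.00506217 ≈ 273.8540.
t ≈ 68.4635 years.

68.46 years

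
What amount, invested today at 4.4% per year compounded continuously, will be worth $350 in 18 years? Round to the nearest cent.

$158.53

P = A·e^(−rt) = 350·e^(−0.792).
e^(−0.792) ≈ 0.452938013, so P ≈ 158.5283.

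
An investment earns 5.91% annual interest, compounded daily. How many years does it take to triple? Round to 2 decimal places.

(1 + 0.000161918)^(365t) = 3.
365t = ln 3 / ln(1 + 0.000161918) ≈ 1.0986/0.000161905 ≈ 6785.5490.
t ≈ 18.5905.

18.59 years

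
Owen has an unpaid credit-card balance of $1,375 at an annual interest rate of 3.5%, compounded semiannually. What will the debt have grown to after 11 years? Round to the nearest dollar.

$2,014

Periodic rate = 3.5%/2 = 0.0175; periods = 2·11 = 22.
A = 1,375·(1 + 0.0175)^22 ≈ 1,375·1.464728708 ≈ 2,014.0020.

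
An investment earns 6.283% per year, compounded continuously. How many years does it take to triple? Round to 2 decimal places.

17.49 years

e^(0.06283t) = 3, so 0.06283t = ln 3 ≈ 1.0986.
t ≈ 1.0986/0.06283 ≈ 17.4855.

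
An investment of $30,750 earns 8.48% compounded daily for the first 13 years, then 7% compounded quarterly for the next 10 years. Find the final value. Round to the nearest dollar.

After 13 years at 8.48%: 30,750 × 3.01099912896 ≈ 92,588.2232.
Then 10 years at 7%: 92,588.2232 × 2.00159734319 ≈ 185,324.3416.

$185,324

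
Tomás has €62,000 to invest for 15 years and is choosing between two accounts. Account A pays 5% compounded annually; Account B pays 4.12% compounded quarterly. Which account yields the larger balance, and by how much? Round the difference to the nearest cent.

Account A, by €14,233.30

A: (1 + 0.05)^15 ≈ 2.07892817941, so 62,000 × 2.07892817941 ≈ 128,893.5471.
B: (1 + 0.0103)^60 ≈ 1.84935880495, so 62,000 × 1.84935880495 ≈ 114,660.2459.
Difference ≈ 14,233.3012 in favor of A.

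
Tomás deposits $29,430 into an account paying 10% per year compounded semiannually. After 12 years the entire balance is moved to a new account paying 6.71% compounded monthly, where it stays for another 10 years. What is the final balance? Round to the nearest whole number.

Phase 1: 29,430·(1 + 0.05)^24 ≈ 94,914.6913.
Phase 2: 94,914.6913·(1 + 0.0671/12)^120 ≈ 185,324.7075.

$185,325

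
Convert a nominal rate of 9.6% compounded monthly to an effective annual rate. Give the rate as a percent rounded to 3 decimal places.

One year is 12 periods at 0.008 each: (1 + 0.008)^12 ≈ 1.100339.
EAR = 1.100339 − 1 ≈ 10.03387%.

10.034%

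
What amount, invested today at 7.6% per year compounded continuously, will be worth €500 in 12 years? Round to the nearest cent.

€200.86

P = A·e^(−rt) = 500·e^(−0.912).
e^(−0.912) ≈ 0.40171998, so P ≈ 200.8600.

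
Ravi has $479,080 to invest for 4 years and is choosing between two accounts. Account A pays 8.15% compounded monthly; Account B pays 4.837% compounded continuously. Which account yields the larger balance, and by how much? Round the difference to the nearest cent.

Account A growth factor: (1 + 0.0815/12)^48 ≈ 1.38388940646; balance ≈ 662,993.7368.
Account B growth factor: e^(0.04837·4) = e^0.19348 ≈ 1.21346511701; balance ≈ 581,346.8683.
Account A is larger by 81,646.8686.

Account A, by $81,646.87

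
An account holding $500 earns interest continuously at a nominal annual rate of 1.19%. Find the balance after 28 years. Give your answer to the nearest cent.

A = P·e^(rt) = 500·e^(0.0119·28) = 500·e^0.3332.
e^0.3332 ≈ 1.39542636, so A ≈ 697.7132.

$697.71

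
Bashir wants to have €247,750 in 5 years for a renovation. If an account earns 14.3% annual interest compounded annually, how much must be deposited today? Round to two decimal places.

€126,993.80

Growth factor = (1 + 0.143)^5 ≈ 1.95088267511.
P = 247,750/1.95088267511 ≈ 126,993.7978.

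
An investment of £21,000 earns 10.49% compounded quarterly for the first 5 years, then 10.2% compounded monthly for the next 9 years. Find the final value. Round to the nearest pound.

After 5 years at 10.49%: 21,000 × 1.6782312628 ≈ 35,242.8565.
Then 9 years at 10.2%: 35,242.8565 × 2.4945802249 ≈ 87,916.1329.

£87,916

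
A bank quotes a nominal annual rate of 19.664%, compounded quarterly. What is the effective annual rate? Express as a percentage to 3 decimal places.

21.162%

EAR = (1 + 19.664%/4)^4 − 1 = (1 + 0.04916)^4 − 1.
(1 + 0.04916)^4 ≈ 1.211621, so EAR ≈ 21.16213%.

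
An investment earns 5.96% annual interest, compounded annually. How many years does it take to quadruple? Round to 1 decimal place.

23.9 years

(1 + 0.0596)^t = 4.
t = ln 4 / ln(1 + 0.0596) ≈ 1.3863/0.0578915 ≈ 23.9464.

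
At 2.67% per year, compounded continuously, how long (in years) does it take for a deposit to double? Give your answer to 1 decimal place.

26.0 years

e^(0.0267t) = 2, so 0.0267t = ln 2 ≈ 0.69315.
t ≈ 0.69315/0.0267 ≈ 25.9606.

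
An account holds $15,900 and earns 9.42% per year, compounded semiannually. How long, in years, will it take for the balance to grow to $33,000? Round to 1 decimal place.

(1 + 0.0471)^(2t) = 33,000/15,900 = 2.0755.
2t·ln(1 + 0.0471) = ln(2.0755); 2t = 0.73019/0.0460244 ≈ 15.8652.
t ≈ 7.9326 years.

7.9 years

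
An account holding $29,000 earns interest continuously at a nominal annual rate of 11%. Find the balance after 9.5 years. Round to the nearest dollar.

$82,459

A = P·e^(rt) = 29,000·e^(0.11·9.5) = 29,000·e^1.045.
e^1.045 ≈ 2.8433985237, so A ≈ 82,458.5572.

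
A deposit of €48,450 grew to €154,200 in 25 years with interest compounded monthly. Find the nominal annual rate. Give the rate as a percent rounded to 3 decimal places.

4.640%

The 300-period growth factor is 154,200/48,450 = 3.18266.
r/12 = 3.18266^(1/300) − 1 ≈ 0.00386652, so r ≈ 12·0.00386652 = 4.63982%.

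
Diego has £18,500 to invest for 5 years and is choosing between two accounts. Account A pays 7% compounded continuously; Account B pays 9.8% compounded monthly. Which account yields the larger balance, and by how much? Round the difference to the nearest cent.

Account B, by £3,885.07

Account A growth factor: e^(0.07·5) = e^0.35 ≈ 1.4190675486; balance ≈ 26,252.7496.
Account B growth factor: (1 + 0.098/12)^60 ≈ 1.6290711305; balance ≈ 30,137.8159.
Account B is larger by 3,885.0663.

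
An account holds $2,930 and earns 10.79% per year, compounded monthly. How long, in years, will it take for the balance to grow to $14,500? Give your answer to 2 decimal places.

14.89 years

We need (1 + 0.00899167)^(12t) = 4.9488, so 12t = ln 4.9488 / ln 1.008992 ≈ 178.6460.
t ≈ 178.6460/12 = 14.8872 years.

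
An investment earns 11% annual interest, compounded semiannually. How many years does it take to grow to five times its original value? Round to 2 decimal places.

(1 + 0.055)^(2t) = 5.
2t = ln 5 / ln(1 + 0.055) ≈ 1.6094/0.0535408 ≈ 30.0600.
t ≈ 15.0300.

15.03 years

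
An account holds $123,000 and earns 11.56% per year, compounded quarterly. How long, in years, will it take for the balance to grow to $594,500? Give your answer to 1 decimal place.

13.8 years

(1 + 0.0289)^(4t) = 594,500/123,000 = 4.8333.
4t·ln(1 + 0.0289) = ln(4.8333); 4t = 1.5755/0.0284903 ≈ 55.3009.
t ≈ 13.8252 years.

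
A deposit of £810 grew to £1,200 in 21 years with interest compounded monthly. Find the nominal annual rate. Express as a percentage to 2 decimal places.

1.87%

The 252-period growth factor is 1,200/810 = 1.48148.
r/12 = 1.48148^(1/252) − 1 ≈ 0.00156091, so r ≈ 12·0.00156091 = 1.87309%.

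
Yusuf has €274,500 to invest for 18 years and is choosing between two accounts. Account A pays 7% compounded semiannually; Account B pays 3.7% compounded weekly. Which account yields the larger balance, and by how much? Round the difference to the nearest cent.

Account A, by €412,927.89

A: (1 + 0.035)^36 ≈ 3.45026611146, so 274,500 × 3.45026611146 ≈ 947,098.0476.
B: (1 + 0.037/52)^936 ≈ 1.94597506463, so 274,500 × 1.94597506463 ≈ 534,170.1552.
Difference ≈ 412,927.8924 in favor of A.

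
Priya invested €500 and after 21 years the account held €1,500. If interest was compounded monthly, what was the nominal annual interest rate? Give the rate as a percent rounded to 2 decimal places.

5.24%

(1 + r/12)^252 = 1,500/500 = 3.
1 + r/12 = 3^(1/252) ≈ 1.004369, so r/12 ≈ 0.00436909.
r ≈ 12·0.00436909 = 5.24291%.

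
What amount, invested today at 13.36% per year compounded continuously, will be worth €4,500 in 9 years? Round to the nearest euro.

P = A·e^(−rt) = 4,500·e^(−1.2024).
e^(−1.2024) ≈ 0.3004722125, so P ≈ 1,352.1250.

€1,352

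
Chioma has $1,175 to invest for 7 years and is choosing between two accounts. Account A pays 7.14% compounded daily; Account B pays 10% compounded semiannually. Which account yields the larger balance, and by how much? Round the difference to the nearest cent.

Account A growth factor: (1 + 0.0714/365)^2555 ≈ 1.648310991; balance ≈ 1,936.7654.
Account B growth factor: (1 + 0.05)^14 ≈ 1.979931599; balance ≈ 2,326.4196.
Account B is larger by 389.6542.

Account B, by $389.65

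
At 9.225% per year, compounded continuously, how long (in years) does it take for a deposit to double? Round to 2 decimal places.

7.51 years

e^(0.09225t) = 2, so 0.09225t = ln 2 ≈ 0.69315.
t ≈ 0.69315/0.09225 ≈ 7.5138.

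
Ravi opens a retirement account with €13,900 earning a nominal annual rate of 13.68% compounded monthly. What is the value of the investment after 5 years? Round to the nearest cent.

Periodic rate = 13.68%/12 = 0.0114; periods = 12·5 = 60.
A = 13,900·(1 + 0.0114)^60 ≈ 13,900·1.9741354977 ≈ 27,440.4834.

€27,440.48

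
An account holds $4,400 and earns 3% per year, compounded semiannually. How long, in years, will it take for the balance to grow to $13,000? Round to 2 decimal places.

We need (1 + 0.015)^(2t) = 2.9545, so 2t = ln 2.9545 / ln 1.015 ≈ 72.7633.
t ≈ 72.7633/2 = 36.3817 years.

36.38 years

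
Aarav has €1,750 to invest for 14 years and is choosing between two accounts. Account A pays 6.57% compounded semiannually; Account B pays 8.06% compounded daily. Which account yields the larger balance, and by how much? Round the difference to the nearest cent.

Account B, by €1,082.12

A: (1 + 0.03285)^28 ≈ 2.471969499, so 1,750 × 2.471969499 ≈ 4,325.9466.
B: (1 + 0.0806/365)^5110 ≈ 3.090322426, so 1,750 × 3.090322426 ≈ 5,408.0642.
Difference ≈ 1,082.1176 in favor of B.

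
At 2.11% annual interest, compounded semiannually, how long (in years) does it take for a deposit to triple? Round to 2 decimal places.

52.34 years

(1 + 0.01055)^(2t) = 3.
2t = ln 3 / ln(1 + 0.01055) ≈ 1.0986/0.0104947 ≈ 104.6822.
t ≈ 52.3411.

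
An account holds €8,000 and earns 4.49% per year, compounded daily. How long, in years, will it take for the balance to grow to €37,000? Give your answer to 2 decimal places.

(1 + 0.000123014)^(365t) = 37,000/8,000 = 4.625.
365t·ln(1 + 0.000123014) = ln(4.625); 365t = 1.5315/0.000123006 ≈ 12450.4066.
t ≈ 34.1107 years.

34.11 years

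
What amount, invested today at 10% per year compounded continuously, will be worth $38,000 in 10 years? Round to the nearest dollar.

P = A·e^(−rt) = 38,000·e^(−1).
e^(−1) ≈ 0.36787944117, so P ≈ 13,979.4188.

$13,979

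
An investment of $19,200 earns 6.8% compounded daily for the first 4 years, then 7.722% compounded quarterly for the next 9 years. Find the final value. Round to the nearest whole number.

$50,161

After 4 years at 6.8%: 19,200 × 1.3125537489 ≈ 25,201.0320.
Then 9 years at 7.722%: 25,201.0320 × 1.9904421705 ≈ 50,161.1968.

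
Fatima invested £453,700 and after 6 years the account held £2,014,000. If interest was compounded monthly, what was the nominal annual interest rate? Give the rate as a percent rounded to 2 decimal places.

The 72-period growth factor is 2,014,000/453,700 = 4.43906.
r/12 = 4.43906^(1/72) − 1 ≈ 0.0209163, so r ≈ 12·0.0209163 = 25.09959%.

25.10%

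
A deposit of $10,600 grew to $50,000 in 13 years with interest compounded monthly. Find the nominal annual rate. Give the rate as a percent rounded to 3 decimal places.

11.992%

(1 + r/12)^156 = 50,000/10,600 = 4.71698.
1 + r/12 = 4.71698^(1/156) ≈ 1.009993, so r/12 ≈ 0.00999299.
r ≈ 12·0.00999299 = 11.99159%.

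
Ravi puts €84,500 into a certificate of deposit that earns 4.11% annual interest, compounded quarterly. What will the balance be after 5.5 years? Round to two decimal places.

€105,810.32

Growth factor = (1 + 0.010275)^22 ≈ 1.25219318569.
A ≈ 84,500 × 1.25219318569 ≈ 105,810.3242.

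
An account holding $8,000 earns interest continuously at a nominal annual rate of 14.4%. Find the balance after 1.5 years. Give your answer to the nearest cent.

$9,928.82

A = P·e^(rt) = 8,000·e^(0.144·1.5) = 8,000·e^0.216.
e^0.216 ≈ 1.241102379, so A ≈ 9,928.8190.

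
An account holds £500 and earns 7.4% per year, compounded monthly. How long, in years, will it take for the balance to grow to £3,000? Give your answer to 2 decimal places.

We need (1 + 0.00616667)^(12t) = 6, so 12t = ln 6 / ln 1.006167 ≈ 291.4506.
t ≈ 291.4506/12 = 24.2875 years.

24.29 years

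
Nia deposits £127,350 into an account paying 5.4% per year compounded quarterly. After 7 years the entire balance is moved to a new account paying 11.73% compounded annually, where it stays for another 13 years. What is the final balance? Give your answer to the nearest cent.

£783,919.41

Phase 1: 127,350·(1 + 0.0135)^28 ≈ 185,380.4936.
Phase 2: 185,380.4936·(1 + 0.1173)^13 ≈ 783,919.4105.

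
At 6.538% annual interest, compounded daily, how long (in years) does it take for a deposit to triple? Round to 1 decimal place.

16.8 years

(1 + 0.000179123)^(365t) = 3.
365t = ln 3 / ln(1 + 0.000179123) ≈ 1.0986/0.000179107 ≈ 6133.8238.
t ≈ 16.8050.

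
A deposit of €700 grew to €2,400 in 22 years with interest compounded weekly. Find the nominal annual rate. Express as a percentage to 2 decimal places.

(1 + r/52)^1144 = 2,400/700 = 3.42857.
1 + r/52 = 3.42857^(1/1144) ≈ 1.001078, so r/52 ≈ 0.00107763.
r ≈ 52·0.00107763 = 5.60367%.

5.60%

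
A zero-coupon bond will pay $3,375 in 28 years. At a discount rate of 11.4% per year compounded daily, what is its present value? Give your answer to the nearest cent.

$138.75

Growth factor = (1 + 0.114/365)^10220 ≈ 24.324927.
P = 3,375/24.324927 ≈ 138.7466.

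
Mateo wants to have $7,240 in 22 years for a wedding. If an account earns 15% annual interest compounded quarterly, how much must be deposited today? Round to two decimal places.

$283.65

Periodic rate = 15%/4 = 0.0375; 88 periods.
P = 7,240/(1 + 0.0375)^88 ≈ 7,240/25.5242667 ≈ 283.6516.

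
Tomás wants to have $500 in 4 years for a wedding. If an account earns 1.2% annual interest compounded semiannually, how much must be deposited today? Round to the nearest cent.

$476.64

Periodic rate = 1.2%/2 = 0.006; 8 periods.
P = 500/(1 + 0.006)^8 ≈ 500/1.04902019 ≈ 476.6353.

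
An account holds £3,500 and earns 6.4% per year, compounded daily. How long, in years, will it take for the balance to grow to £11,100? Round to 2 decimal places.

18.04 years

(1 + 0.000175342)^(365t) = 11,100/3,500 = 3.1714.
365t·ln(1 + 0.000175342) = ln(3.1714); 365t = 1.1542/0.000175327 ≈ 6583.0221.
t ≈ 18.0357 years.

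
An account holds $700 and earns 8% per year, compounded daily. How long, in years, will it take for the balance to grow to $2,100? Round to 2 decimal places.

13.73 years

We need (1 + 0.000219178)^(365t) = 3, so 365t = ln 3 / ln 1.000219 ≈ 5012.9679.
t ≈ 5012.9679/365 = 13.7342 years.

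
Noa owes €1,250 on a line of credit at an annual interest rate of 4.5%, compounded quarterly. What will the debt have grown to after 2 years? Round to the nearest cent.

Periodic rate = 4.5%/4 = 0.01125; periods = 4·2 = 8.
A = 1,250·(1 + 0.01125)^8 ≈ 1,250·1.093624616 ≈ 1,367.0308.

€1,367.03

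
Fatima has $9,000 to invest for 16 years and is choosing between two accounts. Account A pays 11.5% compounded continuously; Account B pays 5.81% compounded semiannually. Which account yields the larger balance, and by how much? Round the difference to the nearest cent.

Account A growth factor: e^(0.115·16) = e^1.84 ≈ 6.296538261; balance ≈ 56,668.8443.
Account B growth factor: (1 + 0.02905)^32 ≈ 2.5001568981; balance ≈ 22,501.4121.
Account A is larger by 34,167.4323.

Account A, by $34,167.43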